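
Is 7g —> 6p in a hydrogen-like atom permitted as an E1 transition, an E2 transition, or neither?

Δl = 1 − 4 = -3; l_i + l_f = 5.
E1 (Δl = ±1): not satisfied.
E2 (Δl = 0,±2, l_i+l_f ≥ 2): not satisfied.

neither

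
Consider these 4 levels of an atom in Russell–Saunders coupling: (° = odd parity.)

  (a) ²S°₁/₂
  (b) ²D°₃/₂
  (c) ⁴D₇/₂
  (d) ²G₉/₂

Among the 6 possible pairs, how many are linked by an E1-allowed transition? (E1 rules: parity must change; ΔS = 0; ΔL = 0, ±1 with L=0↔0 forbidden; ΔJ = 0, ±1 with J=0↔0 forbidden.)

(a)–(b): forbidden (parity, ΔL).
(a)–(c): forbidden (ΔS, ΔL, ΔJ).
(a)–(d): forbidden (ΔL, ΔJ).
(b)–(c): forbidden (ΔS, ΔJ).
(b)–(d): forbidden (ΔL, ΔJ).
(c)–(d): forbidden (parity, ΔS, ΔL).
Allowed pairs: 0 of 6.

0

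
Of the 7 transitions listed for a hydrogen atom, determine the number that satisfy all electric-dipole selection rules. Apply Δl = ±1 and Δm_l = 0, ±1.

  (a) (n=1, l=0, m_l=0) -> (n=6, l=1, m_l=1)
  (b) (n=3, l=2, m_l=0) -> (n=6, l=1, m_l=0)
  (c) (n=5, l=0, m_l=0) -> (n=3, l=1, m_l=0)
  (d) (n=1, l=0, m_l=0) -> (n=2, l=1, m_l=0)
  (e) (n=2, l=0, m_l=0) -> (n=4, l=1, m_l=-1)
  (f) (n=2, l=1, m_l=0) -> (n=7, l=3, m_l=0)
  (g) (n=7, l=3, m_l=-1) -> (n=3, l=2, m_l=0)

(a) allowed
(b) allowed
(c) allowed
(d) allowed
(e) allowed
(f) forbidden — Δl = +2 (E1 requires Δl = ±1)
(g) allowed
Total allowed: 6 of 7.

6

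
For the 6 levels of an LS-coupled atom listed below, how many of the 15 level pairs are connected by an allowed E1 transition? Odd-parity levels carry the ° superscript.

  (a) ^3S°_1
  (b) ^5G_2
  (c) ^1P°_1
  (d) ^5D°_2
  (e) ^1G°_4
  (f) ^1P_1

1

(a)–(b): forbidden (ΔS, ΔL).
(a)–(c): forbidden (parity, ΔS).
(a)–(d): forbidden (parity, ΔS, ΔL).
(a)–(e): forbidden (parity, ΔS, ΔL, ΔJ).
(a)–(f): forbidden (ΔS).
(b)–(c): forbidden (ΔS, ΔL).
(b)–(d): forbidden (ΔL).
(b)–(e): forbidden (ΔS, ΔJ).
(b)–(f): forbidden (parity, ΔS, ΔL).
(c)–(d): forbidden (parity, ΔS).
(c)–(e): forbidden (parity, ΔL, ΔJ).
(c)–(f): allowed.
(d)–(e): forbidden (parity, ΔS, ΔL, ΔJ).
(d)–(f): forbidden (ΔS).
(e)–(f): forbidden (ΔL, ΔJ).
Allowed pairs: 1 of 15.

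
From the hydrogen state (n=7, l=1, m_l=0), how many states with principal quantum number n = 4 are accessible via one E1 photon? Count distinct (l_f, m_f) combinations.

4

E1 requires Δl = ±1, so l_f ∈ {0, 2}; with 0 ≤ l_f ≤ n_f−1 = 3, the allowed l_f values are {0, 2}.
For l_f = 0: m_f ∈ {m_i−1, m_i, m_i+1} ∩ [−0, 0] = {0} → 1 state.
For l_f = 2: m_f ∈ {m_i−1, m_i, m_i+1} ∩ [−2, 2] = {-1, 0, 1} → 3 states.
Total: 4.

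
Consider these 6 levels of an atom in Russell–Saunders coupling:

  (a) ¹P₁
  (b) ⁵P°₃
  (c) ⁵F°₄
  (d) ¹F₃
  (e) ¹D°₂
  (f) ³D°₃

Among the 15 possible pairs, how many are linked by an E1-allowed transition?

2

(a)–(b): forbidden (ΔS, ΔJ).
(a)–(c): forbidden (ΔS, ΔL, ΔJ).
(a)–(d): forbidden (parity, ΔL, ΔJ).
(a)–(e): allowed.
(a)–(f): forbidden (ΔS, ΔJ).
(b)–(c): forbidden (parity, ΔL).
(b)–(d): forbidden (ΔS, ΔL).
(b)–(e): forbidden (parity, ΔS).
(b)–(f): forbidden (parity, ΔS).
(c)–(d): forbidden (ΔS).
(c)–(e): forbidden (parity, ΔS, ΔJ).
(c)–(f): forbidden (parity, ΔS).
(d)–(e): allowed.
(d)–(f): forbidden (ΔS).
(e)–(f): forbidden (parity, ΔS).
Allowed pairs: 2 of 15.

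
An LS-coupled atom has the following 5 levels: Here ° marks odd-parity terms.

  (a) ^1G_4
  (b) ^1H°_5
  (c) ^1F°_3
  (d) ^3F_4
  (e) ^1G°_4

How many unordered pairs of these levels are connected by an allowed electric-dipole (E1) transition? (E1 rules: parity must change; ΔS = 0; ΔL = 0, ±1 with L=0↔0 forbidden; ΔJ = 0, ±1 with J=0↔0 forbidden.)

3

(a)–(b): allowed.
(a)–(c): allowed.
(a)–(d): forbidden (parity, ΔS).
(a)–(e): allowed.
(b)–(c): forbidden (parity, ΔL, ΔJ).
(b)–(d): forbidden (ΔS, ΔL).
(b)–(e): forbidden (parity).
(c)–(d): forbidden (ΔS).
(c)–(e): forbidden (parity).
(d)–(e): forbidden (ΔS).
Allowed pairs: 3 of 10.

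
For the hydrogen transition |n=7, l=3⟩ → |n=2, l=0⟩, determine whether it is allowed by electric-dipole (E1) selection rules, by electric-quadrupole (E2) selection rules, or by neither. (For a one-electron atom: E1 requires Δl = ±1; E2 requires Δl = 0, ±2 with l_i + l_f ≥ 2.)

neither

Δl = 0 − 3 = -3; l_i + l_f = 3.
E1 (Δl = ±1): not satisfied.
E2 (Δl = 0,±2, l_i+l_f ≥ 2): not satisfied.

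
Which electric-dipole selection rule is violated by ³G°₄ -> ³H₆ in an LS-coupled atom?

Reading off the term symbols: S 1→1, L 4→5, J 4→6, parity odd→even.
Parity must change: odd → even — ✓.
ΔS = 0: S: 1 → 1 — ✓.
ΔL = 0, ±1 (not L=0↔0): L: 4 → 5, ΔL = +1 — ✓.
ΔJ = 0, ±1 (not J=0↔0): J: 4 → 6, ΔJ = +2 — ✗.

the ΔJ = 0, ±1 rule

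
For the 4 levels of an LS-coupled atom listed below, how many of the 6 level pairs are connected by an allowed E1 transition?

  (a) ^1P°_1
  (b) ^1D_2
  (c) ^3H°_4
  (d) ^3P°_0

(a)–(b): allowed.
(a)–(c): forbidden (parity, ΔS, ΔL, ΔJ).
(a)–(d): forbidden (parity, ΔS).
(b)–(c): forbidden (ΔS, ΔL, ΔJ).
(b)–(d): forbidden (ΔS, ΔJ).
(c)–(d): forbidden (parity, ΔL, ΔJ).
Allowed pairs: 1 of 6.

1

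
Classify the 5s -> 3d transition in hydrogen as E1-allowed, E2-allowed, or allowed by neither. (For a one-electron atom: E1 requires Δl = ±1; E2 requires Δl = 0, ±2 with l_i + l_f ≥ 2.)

Δl = 2 − 0 = +2; l_i + l_f = 2.
E1 (Δl = ±1): not satisfied.
E2 (Δl = 0,±2, l_i+l_f ≥ 2): satisfied.

E2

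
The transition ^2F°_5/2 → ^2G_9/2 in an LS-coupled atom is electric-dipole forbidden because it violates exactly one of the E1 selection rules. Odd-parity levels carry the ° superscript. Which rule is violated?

the ΔJ = 0, ±1 rule

Reading off the term symbols: S 1/2→1/2, L 3→4, J 5/2→9/2, parity odd→even.
Parity must change: odd → even — satisfied.
ΔJ = 0, ±1 (not J=0↔0): J: 5/2 → 9/2, ΔJ = +2 — violated.
ΔL = 0, ±1 (not L=0↔0): L: 3 → 4, ΔL = +1 — satisfied.
ΔS = 0: S: 1/2 → 1/2 — satisfied.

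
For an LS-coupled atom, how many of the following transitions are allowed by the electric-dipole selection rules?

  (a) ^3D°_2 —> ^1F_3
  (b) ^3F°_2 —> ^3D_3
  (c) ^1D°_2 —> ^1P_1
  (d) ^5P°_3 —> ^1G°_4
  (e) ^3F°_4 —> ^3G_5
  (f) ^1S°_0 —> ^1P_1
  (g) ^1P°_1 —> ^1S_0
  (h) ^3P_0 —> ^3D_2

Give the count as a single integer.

5

(a) forbidden (ΔS fails)
(b) allowed
(c) allowed
(d) forbidden (parity, ΔS, ΔL fail)
(e) allowed
(f) allowed
(g) allowed
(h) forbidden (parity, ΔJ fail)
Total allowed: 5 of 8.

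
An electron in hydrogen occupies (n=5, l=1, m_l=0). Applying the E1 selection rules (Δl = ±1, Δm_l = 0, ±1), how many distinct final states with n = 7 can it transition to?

4

E1 requires Δl = ±1, so l_f ∈ {0, 2}; with 0 ≤ l_f ≤ n_f−1 = 6, the allowed l_f values are {0, 2}.
For l_f = 0: m_f ∈ {m_i−1, m_i, m_i+1} ∩ [−0, 0] = {0} → 1 state.
For l_f = 2: m_f ∈ {m_i−1, m_i, m_i+1} ∩ [−2, 2] = {-1, 0, 1} → 3 states.
Total: 4.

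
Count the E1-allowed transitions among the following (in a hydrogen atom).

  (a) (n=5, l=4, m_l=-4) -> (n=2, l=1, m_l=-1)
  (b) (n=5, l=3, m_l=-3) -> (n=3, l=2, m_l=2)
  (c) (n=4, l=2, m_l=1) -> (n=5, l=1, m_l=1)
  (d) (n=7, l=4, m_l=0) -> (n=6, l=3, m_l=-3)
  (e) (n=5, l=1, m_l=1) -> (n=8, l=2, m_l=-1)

1

(a) forbidden — Δl = -3 (E1 requires Δl = ±1); Δm_l = +3 (E1 requires Δm_l = 0, ±1)
(b) forbidden — Δm_l = +5 (E1 requires Δm_l = 0, ±1)
(c) allowed
(d) forbidden — Δm_l = -3 (E1 requires Δm_l = 0, ±1)
(e) forbidden — Δm_l = -2 (E1 requires Δm_l = 0, ±1)
Total allowed: 1 of 5.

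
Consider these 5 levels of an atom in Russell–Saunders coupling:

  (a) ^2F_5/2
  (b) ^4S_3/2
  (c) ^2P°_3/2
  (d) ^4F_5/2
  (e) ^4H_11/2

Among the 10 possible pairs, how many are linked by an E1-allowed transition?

(a)–(b): forbidden (parity, ΔS, ΔL).
(a)–(c): forbidden (ΔL).
(a)–(d): forbidden (parity, ΔS).
(a)–(e): forbidden (parity, ΔS, ΔL, ΔJ).
(b)–(c): forbidden (ΔS).
(b)–(d): forbidden (parity, ΔL).
(b)–(e): forbidden (parity, ΔL, ΔJ).
(c)–(d): forbidden (ΔS, ΔL).
(c)–(e): forbidden (ΔS, ΔL, ΔJ).
(d)–(e): forbidden (parity, ΔL, ΔJ).
Allowed pairs: 0 of 10.

0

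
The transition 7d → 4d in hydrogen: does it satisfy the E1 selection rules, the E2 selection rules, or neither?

Δl = 2 − 2 = +0; l_i + l_f = 4.
E1 (Δl = ±1): not satisfied.
E2 (Δl = 0,±2, l_i+l_f ≥ 2): satisfied.

E2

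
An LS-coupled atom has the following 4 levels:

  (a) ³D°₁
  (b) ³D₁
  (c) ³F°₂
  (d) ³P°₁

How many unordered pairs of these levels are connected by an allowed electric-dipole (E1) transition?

3

(a)–(b): allowed.
(a)–(c): forbidden (parity).
(a)–(d): forbidden (parity).
(b)–(c): allowed.
(b)–(d): allowed.
(c)–(d): forbidden (parity, ΔL).
Allowed pairs: 3 of 6.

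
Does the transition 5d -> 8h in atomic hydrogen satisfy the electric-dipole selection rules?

Δl = 5 − 2 = +3; the E1 rule Δl = ±1 is ✗.
The transition is electric-dipole forbidden.

forbidden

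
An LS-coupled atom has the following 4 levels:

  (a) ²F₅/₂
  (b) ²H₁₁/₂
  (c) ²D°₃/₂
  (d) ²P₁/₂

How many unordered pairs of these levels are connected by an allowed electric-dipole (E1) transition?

2

(a)–(b): forbidden (parity, ΔL, ΔJ).
(a)–(c): allowed.
(a)–(d): forbidden (parity, ΔL, ΔJ).
(b)–(c): forbidden (ΔL, ΔJ).
(b)–(d): forbidden (parity, ΔL, ΔJ).
(c)–(d): allowed.
Allowed pairs: 2 of 6.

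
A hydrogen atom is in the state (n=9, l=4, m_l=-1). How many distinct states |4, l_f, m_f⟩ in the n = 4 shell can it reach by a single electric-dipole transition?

3

E1 requires Δl = ±1, so l_f ∈ {3, 5}; with 0 ≤ l_f ≤ n_f−1 = 3, the allowed l_f values are {3}.
For l_f = 3: m_f ∈ {m_i−1, m_i, m_i+1} ∩ [−3, 3] = {-2, -1, 0} → 3 states.
Total: 3.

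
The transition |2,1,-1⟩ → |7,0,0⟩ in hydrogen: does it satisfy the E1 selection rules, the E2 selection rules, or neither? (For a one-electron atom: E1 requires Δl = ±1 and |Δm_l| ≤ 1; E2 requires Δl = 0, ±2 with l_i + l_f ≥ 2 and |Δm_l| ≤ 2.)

E1

Δl = 0 − 1 = -1; l_i + l_f = 1.
Δm_l = +1.
E1 (Δl = ±1, |Δm_l| ≤ 1): satisfied.
E2 (Δl = 0,±2, l_i+l_f ≥ 2, |Δm_l| ≤ 2): not satisfied.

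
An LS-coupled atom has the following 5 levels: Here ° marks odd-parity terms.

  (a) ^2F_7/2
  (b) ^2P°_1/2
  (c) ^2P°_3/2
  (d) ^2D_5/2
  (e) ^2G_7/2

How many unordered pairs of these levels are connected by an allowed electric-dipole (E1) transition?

1

(a)–(b): forbidden (ΔL, ΔJ).
(a)–(c): forbidden (ΔL, ΔJ).
(a)–(d): forbidden (parity).
(a)–(e): forbidden (parity).
(b)–(c): forbidden (parity).
(b)–(d): forbidden (ΔJ).
(b)–(e): forbidden (ΔL, ΔJ).
(c)–(d): allowed.
(c)–(e): forbidden (ΔL, ΔJ).
(d)–(e): forbidden (parity, ΔL).
Allowed pairs: 1 of 10.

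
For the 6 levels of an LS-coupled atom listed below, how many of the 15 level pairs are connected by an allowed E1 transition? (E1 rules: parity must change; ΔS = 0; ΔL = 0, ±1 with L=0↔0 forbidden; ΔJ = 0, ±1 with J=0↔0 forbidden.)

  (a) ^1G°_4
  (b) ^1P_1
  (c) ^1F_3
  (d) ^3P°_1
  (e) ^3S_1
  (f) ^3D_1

3

(a)–(b): forbidden (ΔL, ΔJ).
(a)–(c): allowed.
(a)–(d): forbidden (parity, ΔS, ΔL, ΔJ).
(a)–(e): forbidden (ΔS, ΔL, ΔJ).
(a)–(f): forbidden (ΔS, ΔL, ΔJ).
(b)–(c): forbidden (parity, ΔL, ΔJ).
(b)–(d): forbidden (ΔS).
(b)–(e): forbidden (parity, ΔS).
(b)–(f): forbidden (parity, ΔS).
(c)–(d): forbidden (ΔS, ΔL, ΔJ).
(c)–(e): forbidden (parity, ΔS, ΔL, ΔJ).
(c)–(f): forbidden (parity, ΔS, ΔJ).
(d)–(e): allowed.
(d)–(f): allowed.
(e)–(f): forbidden (parity, ΔL).
Allowed pairs: 3 of 15.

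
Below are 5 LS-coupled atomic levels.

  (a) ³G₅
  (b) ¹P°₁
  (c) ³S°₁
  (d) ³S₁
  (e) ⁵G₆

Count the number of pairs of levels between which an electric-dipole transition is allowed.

(a)–(b): forbidden (ΔS, ΔL, ΔJ).
(a)–(c): forbidden (ΔL, ΔJ).
(a)–(d): forbidden (parity, ΔL, ΔJ).
(a)–(e): forbidden (parity, ΔS).
(b)–(c): forbidden (parity, ΔS).
(b)–(d): forbidden (ΔS).
(b)–(e): forbidden (ΔS, ΔL, ΔJ).
(c)–(d): forbidden (ΔL).
(c)–(e): forbidden (ΔS, ΔL, ΔJ).
(d)–(e): forbidden (parity, ΔS, ΔL, ΔJ).
Allowed pairs: 0 of 10.

0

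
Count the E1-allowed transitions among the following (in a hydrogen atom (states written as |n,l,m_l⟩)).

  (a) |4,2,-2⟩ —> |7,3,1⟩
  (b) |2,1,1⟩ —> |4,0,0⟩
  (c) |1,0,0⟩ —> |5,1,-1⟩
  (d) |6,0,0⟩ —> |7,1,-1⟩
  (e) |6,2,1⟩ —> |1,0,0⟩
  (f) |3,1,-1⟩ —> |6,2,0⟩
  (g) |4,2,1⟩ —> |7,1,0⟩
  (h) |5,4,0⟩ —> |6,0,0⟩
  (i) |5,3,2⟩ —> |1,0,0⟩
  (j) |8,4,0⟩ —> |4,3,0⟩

6

(a) forbidden — Δm_l = +3 (E1 requires Δm_l = 0, ±1)
(b) allowed
(c) allowed
(d) allowed
(e) forbidden — Δl = -2 (E1 requires Δl = ±1)
(f) allowed
(g) allowed
(h) forbidden — Δl = -4 (E1 requires Δl = ±1)
(i) forbidden — Δl = -3 (E1 requires Δl = ±1); Δm_l = -2 (E1 requires Δm_l = 0, ±1)
(j) allowed
Total allowed: 6 of 10.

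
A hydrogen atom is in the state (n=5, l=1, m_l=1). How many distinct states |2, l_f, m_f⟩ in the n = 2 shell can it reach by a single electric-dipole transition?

E1 requires Δl = ±1, so l_f ∈ {0, 2}; with 0 ≤ l_f ≤ n_f−1 = 1, the allowed l_f values are {0}.
For l_f = 0: m_f ∈ {m_i−1, m_i, m_i+1} ∩ [−0, 0] = {0} → 1 state.
Total: 1.

1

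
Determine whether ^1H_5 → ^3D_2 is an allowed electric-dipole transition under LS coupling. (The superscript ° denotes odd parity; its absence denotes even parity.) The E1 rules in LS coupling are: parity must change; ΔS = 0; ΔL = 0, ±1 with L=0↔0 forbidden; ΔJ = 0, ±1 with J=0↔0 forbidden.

forbidden

Parity must change: even → even — fails.
ΔS = 0: S: 0 → 1 — fails.
ΔL = 0, ±1 (not L=0↔0): L: 5 → 2, ΔL = -3 — fails.
ΔJ = 0, ±1 (not J=0↔0): J: 5 → 2, ΔJ = -3 — fails.
Rule(s) violated: parity, ΔS, ΔL, ΔJ.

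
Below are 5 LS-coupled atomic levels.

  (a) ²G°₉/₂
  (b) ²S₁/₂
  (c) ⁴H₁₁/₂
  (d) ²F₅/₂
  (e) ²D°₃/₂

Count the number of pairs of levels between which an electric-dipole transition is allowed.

(a)–(b): forbidden (ΔL, ΔJ).
(a)–(c): forbidden (ΔS).
(a)–(d): forbidden (ΔJ).
(a)–(e): forbidden (parity, ΔL, ΔJ).
(b)–(c): forbidden (parity, ΔS, ΔL, ΔJ).
(b)–(d): forbidden (parity, ΔL, ΔJ).
(b)–(e): forbidden (ΔL).
(c)–(d): forbidden (parity, ΔS, ΔL, ΔJ).
(c)–(e): forbidden (ΔS, ΔL, ΔJ).
(d)–(e): allowed.
Allowed pairs: 1 of 10.

1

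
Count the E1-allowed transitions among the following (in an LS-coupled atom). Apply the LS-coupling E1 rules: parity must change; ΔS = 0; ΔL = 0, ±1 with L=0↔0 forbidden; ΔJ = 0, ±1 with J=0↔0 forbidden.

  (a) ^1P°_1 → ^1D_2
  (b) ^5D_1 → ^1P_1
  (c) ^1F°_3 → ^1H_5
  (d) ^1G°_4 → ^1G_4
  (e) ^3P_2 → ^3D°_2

3

(a) allowed
(b) forbidden (parity, ΔS fail)
(c) forbidden (ΔL, ΔJ fail)
(d) allowed
(e) allowed
Total allowed: 3 of 5.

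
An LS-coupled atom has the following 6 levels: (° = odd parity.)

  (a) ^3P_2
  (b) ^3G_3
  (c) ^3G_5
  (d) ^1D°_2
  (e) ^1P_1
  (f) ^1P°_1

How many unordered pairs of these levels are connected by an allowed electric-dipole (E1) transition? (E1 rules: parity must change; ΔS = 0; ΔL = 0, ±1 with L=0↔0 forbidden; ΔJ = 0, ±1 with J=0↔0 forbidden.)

(a)–(b): forbidden (parity, ΔL).
(a)–(c): forbidden (parity, ΔL, ΔJ).
(a)–(d): forbidden (ΔS).
(a)–(e): forbidden (parity, ΔS).
(a)–(f): forbidden (ΔS).
(b)–(c): forbidden (parity, ΔJ).
(b)–(d): forbidden (ΔS, ΔL).
(b)–(e): forbidden (parity, ΔS, ΔL, ΔJ).
(b)–(f): forbidden (ΔS, ΔL, ΔJ).
(c)–(d): forbidden (ΔS, ΔL, ΔJ).
(c)–(e): forbidden (parity, ΔS, ΔL, ΔJ).
(c)–(f): forbidden (ΔS, ΔL, ΔJ).
(d)–(e): allowed.
(d)–(f): forbidden (parity).
(e)–(f): allowed.
Allowed pairs: 2 of 15.

2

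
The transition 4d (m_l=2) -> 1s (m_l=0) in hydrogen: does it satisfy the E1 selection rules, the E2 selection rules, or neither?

E2

Δl = 0 − 2 = -2; l_i + l_f = 2.
Δm_l = -2.
E1 (Δl = ±1, |Δm_l| ≤ 1): not satisfied.
E2 (Δl = 0,±2, l_i+l_f ≥ 2, |Δm_l| ≤ 2): satisfied.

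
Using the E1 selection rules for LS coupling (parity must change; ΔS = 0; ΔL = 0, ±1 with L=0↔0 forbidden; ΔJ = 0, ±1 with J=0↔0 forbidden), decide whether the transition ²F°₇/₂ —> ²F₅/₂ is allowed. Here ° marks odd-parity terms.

allowed

ΔS = 0: S: 1/2 → 1/2 — passes.
ΔL = 0, ±1 (not L=0↔0): L: 3 → 3, ΔL = +0 — passes.
ΔJ = 0, ±1 (not J=0↔0): J: 7/2 → 5/2, ΔJ = -1 — passes.
Parity must change: odd → even — passes.
All four E1 rules are satisfied.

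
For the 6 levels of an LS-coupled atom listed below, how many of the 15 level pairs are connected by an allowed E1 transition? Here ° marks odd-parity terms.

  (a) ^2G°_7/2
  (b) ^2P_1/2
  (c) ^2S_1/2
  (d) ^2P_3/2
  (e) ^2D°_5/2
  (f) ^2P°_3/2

(a)–(b): forbidden (ΔL, ΔJ).
(a)–(c): forbidden (ΔL, ΔJ).
(a)–(d): forbidden (ΔL, ΔJ).
(a)–(e): forbidden (parity, ΔL).
(a)–(f): forbidden (parity, ΔL, ΔJ).
(b)–(c): forbidden (parity).
(b)–(d): forbidden (parity).
(b)–(e): forbidden (ΔJ).
(b)–(f): allowed.
(c)–(d): forbidden (parity).
(c)–(e): forbidden (ΔL, ΔJ).
(c)–(f): allowed.
(d)–(e): allowed.
(d)–(f): allowed.
(e)–(f): forbidden (parity).
Allowed pairs: 4 of 15.

4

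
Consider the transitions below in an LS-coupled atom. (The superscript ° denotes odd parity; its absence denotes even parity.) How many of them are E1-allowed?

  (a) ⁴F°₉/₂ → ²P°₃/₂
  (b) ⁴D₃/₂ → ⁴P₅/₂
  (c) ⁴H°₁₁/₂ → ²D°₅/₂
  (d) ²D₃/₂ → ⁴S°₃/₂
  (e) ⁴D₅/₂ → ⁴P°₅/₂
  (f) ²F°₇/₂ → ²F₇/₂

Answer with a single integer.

2

(a) forbidden (parity, ΔS, ΔL, ΔJ fail)
(b) forbidden (parity fails)
(c) forbidden (parity, ΔS, ΔL, ΔJ fail)
(d) forbidden (ΔS, ΔL fail)
(e) allowed
(f) allowed
Total allowed: 2 of 6.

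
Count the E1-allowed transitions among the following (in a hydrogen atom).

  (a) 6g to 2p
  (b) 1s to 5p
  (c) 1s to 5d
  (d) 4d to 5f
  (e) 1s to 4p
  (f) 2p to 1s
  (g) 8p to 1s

(a) forbidden — Δl = -3 (E1 requires Δl = ±1)
(b) allowed
(c) forbidden — Δl = +2 (E1 requires Δl = ±1)
(d) allowed
(e) allowed
(f) allowed
(g) allowed
Total allowed: 5 of 7.

5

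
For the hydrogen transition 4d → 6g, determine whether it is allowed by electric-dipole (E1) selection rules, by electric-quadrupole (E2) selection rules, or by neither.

Δl = 4 − 2 = +2; l_i + l_f = 6.
E1 (Δl = ±1): not satisfied.
E2 (Δl = 0,±2, l_i+l_f ≥ 2): satisfied.

E2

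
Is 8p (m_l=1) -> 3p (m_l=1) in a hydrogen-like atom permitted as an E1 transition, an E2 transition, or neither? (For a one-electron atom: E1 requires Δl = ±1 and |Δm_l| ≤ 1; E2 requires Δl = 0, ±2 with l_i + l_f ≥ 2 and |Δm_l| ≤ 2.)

Δl = 1 − 1 = +0; l_i + l_f = 2.
Δm_l = +0.
E1 (Δl = ±1, |Δm_l| ≤ 1): not satisfied.
E2 (Δl = 0,±2, l_i+l_f ≥ 2, |Δm_l| ≤ 2): satisfied.

E2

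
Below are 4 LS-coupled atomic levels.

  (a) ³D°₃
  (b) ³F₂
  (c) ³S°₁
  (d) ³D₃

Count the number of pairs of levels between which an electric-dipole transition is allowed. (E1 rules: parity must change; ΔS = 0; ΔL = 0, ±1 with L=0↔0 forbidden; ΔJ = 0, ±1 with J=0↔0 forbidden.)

2

(a)–(b): allowed.
(a)–(c): forbidden (parity, ΔL, ΔJ).
(a)–(d): allowed.
(b)–(c): forbidden (ΔL).
(b)–(d): forbidden (parity).
(c)–(d): forbidden (ΔL, ΔJ).
Allowed pairs: 2 of 6.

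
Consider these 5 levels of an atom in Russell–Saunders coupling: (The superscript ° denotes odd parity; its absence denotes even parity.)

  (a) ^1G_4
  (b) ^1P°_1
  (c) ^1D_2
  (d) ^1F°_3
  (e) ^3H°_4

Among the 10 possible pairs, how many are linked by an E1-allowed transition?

(a)–(b): forbidden (ΔL, ΔJ).
(a)–(c): forbidden (parity, ΔL, ΔJ).
(a)–(d): allowed.
(a)–(e): forbidden (ΔS).
(b)–(c): allowed.
(b)–(d): forbidden (parity, ΔL, ΔJ).
(b)–(e): forbidden (parity, ΔS, ΔL, ΔJ).
(c)–(d): allowed.
(c)–(e): forbidden (ΔS, ΔL, ΔJ).
(d)–(e): forbidden (parity, ΔS, ΔL).
Allowed pairs: 3 of 10.

3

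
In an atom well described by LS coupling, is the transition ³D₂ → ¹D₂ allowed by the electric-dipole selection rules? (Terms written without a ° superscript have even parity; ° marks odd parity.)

forbidden

Reading off the term symbols: S 1→0, L 2→2, J 2→2, parity even→even.
Parity must change: even → even — ✗.
ΔS = 0: S: 1 → 0 — ✗.
ΔL = 0, ±1 (not L=0↔0): L: 2 → 2, ΔL = +0 — ✓.
ΔJ = 0, ±1 (not J=0↔0): J: 2 → 2, ΔJ = +0 — ✓.
Rule(s) violated: parity, ΔS.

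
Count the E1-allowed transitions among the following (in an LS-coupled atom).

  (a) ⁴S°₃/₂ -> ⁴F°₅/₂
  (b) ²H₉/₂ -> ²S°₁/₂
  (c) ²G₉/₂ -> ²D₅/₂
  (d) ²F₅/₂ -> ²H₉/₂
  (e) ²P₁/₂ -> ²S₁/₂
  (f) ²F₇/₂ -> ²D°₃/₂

0

(a) forbidden (parity, ΔL fail)
(b) forbidden (ΔL, ΔJ fail)
(c) forbidden (parity, ΔL, ΔJ fail)
(d) forbidden (parity, ΔL, ΔJ fail)
(e) forbidden (parity fails)
(f) forbidden (ΔJ fails)
Total allowed: 0 of 6.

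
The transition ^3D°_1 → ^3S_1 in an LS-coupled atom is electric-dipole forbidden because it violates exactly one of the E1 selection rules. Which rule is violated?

the ΔL = 0, ±1 rule

Reading off the term symbols: S 1→1, L 2→0, J 1→1, parity odd→even.
ΔS = 0: S: 1 → 1 — ✓.
ΔL = 0, ±1 (not L=0↔0): L: 2 → 0, ΔL = -2 — ✗.
ΔJ = 0, ±1 (not J=0↔0): J: 1 → 1, ΔJ = +0 — ✓.
Parity must change: odd → even — ✓.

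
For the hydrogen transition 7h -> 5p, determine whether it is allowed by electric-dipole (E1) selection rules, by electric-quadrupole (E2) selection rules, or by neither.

neither

Δl = 1 − 5 = -4; l_i + l_f = 6.
E1 (Δl = ±1): not satisfied.
E2 (Δl = 0,±2, l_i+l_f ≥ 2): not satisfied.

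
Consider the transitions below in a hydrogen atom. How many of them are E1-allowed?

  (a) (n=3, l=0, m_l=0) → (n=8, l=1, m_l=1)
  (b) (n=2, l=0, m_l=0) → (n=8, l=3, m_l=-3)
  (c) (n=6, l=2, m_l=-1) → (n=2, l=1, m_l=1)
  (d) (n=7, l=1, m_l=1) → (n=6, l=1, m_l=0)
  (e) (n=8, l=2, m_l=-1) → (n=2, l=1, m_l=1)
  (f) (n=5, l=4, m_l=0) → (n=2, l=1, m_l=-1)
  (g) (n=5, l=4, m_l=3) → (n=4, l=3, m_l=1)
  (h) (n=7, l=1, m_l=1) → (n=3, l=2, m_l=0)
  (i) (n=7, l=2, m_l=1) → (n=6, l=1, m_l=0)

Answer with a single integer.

3

(a) allowed
(b) forbidden — Δl = +3 (E1 requires Δl = ±1); Δm_l = -3 (E1 requires Δm_l = 0, ±1)
(c) forbidden — Δm_l = +2 (E1 requires Δm_l = 0, ±1)
(d) forbidden — Δl = +0 (E1 requires Δl = ±1)
(e) forbidden — Δm_l = +2 (E1 requires Δm_l = 0, ±1)
(f) forbidden — Δl = -3 (E1 requires Δl = ±1)
(g) forbidden — Δm_l = -2 (E1 requires Δm_l = 0, ±1)
(h) allowed
(i) allowed
Total allowed: 3 of 9.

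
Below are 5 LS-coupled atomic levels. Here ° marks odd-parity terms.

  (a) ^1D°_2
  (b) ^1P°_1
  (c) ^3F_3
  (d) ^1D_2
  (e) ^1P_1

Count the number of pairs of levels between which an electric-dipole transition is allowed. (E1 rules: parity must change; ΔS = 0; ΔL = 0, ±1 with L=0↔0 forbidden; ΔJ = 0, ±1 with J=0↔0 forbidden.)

4

(a)–(b): forbidden (parity).
(a)–(c): forbidden (ΔS).
(a)–(d): allowed.
(a)–(e): allowed.
(b)–(c): forbidden (ΔS, ΔL, ΔJ).
(b)–(d): allowed.
(b)–(e): allowed.
(c)–(d): forbidden (parity, ΔS).
(c)–(e): forbidden (parity, ΔS, ΔL, ΔJ).
(d)–(e): forbidden (parity).
Allowed pairs: 4 of 10.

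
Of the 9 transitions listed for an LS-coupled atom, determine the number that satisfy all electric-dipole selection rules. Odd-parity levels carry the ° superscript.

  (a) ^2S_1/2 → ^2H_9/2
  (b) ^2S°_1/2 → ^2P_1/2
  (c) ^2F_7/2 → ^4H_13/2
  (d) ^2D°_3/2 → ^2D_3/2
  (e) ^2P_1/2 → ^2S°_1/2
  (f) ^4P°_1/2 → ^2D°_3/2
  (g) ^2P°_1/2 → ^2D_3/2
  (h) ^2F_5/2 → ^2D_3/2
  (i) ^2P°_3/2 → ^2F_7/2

4

(a) forbidden (parity, ΔL, ΔJ fail)
(b) allowed
(c) forbidden (parity, ΔS, ΔL, ΔJ fail)
(d) allowed
(e) allowed
(f) forbidden (parity, ΔS fail)
(g) allowed
(h) forbidden (parity fails)
(i) forbidden (ΔL, ΔJ fail)
Total allowed: 4 of 9.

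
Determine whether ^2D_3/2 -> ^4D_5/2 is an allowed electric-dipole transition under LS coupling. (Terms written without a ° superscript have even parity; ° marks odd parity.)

forbidden

Reading off the term symbols: S 1/2→3/2, L 2→2, J 3/2→5/2, parity even→even.
ΔJ = 0, ±1 (not J=0↔0): J: 3/2 → 5/2, ΔJ = +1 — ✓.
Parity must change: even → even — ✗.
ΔL = 0, ±1 (not L=0↔0): L: 2 → 2, ΔL = +0 — ✓.
ΔS = 0: S: 1/2 → 3/2 — ✗.
Rule(s) violated: parity, ΔS.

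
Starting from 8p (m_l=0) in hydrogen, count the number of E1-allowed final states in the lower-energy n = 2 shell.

E1 requires Δl = ±1, so l_f ∈ {0, 2}; with 0 ≤ l_f ≤ n_f−1 = 1, the allowed l_f values are {0}.
For l_f = 0: m_f ∈ {m_i−1, m_i, m_i+1} ∩ [−0, 0] = {0} → 1 state.
Total: 1.

1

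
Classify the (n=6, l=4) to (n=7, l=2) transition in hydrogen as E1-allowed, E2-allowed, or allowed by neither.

E2

Δl = 2 − 4 = -2; l_i + l_f = 6.
E1 (Δl = ±1): not satisfied.
E2 (Δl = 0,±2, l_i+l_f ≥ 2): satisfied.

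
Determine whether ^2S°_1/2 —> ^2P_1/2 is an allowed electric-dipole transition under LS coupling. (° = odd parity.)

allowed

Reading off the term symbols: S 1/2→1/2, L 0→1, J 1/2→1/2, parity odd→even.
Parity must change: odd → even — ✓.
ΔS = 0: S: 1/2 → 1/2 — ✓.
ΔL = 0, ±1 (not L=0↔0): L: 0 → 1, ΔL = +1 — ✓.
ΔJ = 0, ±1 (not J=0↔0): J: 1/2 → 1/2, ΔJ = +0 — ✓.
All four E1 rules are satisfied.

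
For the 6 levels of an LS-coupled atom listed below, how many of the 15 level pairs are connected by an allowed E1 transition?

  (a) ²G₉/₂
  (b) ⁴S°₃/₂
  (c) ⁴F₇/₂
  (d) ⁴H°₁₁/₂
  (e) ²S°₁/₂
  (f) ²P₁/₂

1

(a)–(b): forbidden (ΔS, ΔL, ΔJ).
(a)–(c): forbidden (parity, ΔS).
(a)–(d): forbidden (ΔS).
(a)–(e): forbidden (ΔL, ΔJ).
(a)–(f): forbidden (parity, ΔL, ΔJ).
(b)–(c): forbidden (ΔL, ΔJ).
(b)–(d): forbidden (parity, ΔL, ΔJ).
(b)–(e): forbidden (parity, ΔS, ΔL).
(b)–(f): forbidden (ΔS).
(c)–(d): forbidden (ΔL, ΔJ).
(c)–(e): forbidden (ΔS, ΔL, ΔJ).
(c)–(f): forbidden (parity, ΔS, ΔL, ΔJ).
(d)–(e): forbidden (parity, ΔS, ΔL, ΔJ).
(d)–(f): forbidden (ΔS, ΔL, ΔJ).
(e)–(f): allowed.
Allowed pairs: 1 of 15.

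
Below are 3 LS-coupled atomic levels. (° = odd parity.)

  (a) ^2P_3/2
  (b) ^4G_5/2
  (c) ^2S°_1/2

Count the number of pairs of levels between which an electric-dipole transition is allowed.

(a)–(b): forbidden (parity, ΔS, ΔL).
(a)–(c): allowed.
(b)–(c): forbidden (ΔS, ΔL, ΔJ).
Allowed pairs: 1 of 3.

1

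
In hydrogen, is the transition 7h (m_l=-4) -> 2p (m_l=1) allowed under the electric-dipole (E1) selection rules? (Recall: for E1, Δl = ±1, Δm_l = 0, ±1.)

forbidden

Δl = 1 − 5 = -4; the E1 rule Δl = ±1 is ✗.
m_l: -4 → 1 (Δm_l = +5). |Δm_l| ≤ 1 ✗.
The transition is electric-dipole forbidden.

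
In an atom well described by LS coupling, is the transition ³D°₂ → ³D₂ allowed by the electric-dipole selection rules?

allowed

Reading off the term symbols: S 1→1, L 2→2, J 2→2, parity odd→even.
ΔS = 0: S: 1 → 1 — ok.
ΔL = 0, ±1 (not L=0↔0): L: 2 → 2, ΔL = +0 — ok.
ΔJ = 0, ±1 (not J=0↔0): J: 2 → 2, ΔJ = +0 — ok.
Parity must change: odd → even — ok.
All four E1 rules are satisfied.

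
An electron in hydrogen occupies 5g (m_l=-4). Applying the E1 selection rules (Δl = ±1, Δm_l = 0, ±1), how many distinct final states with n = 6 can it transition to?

E1 requires Δl = ±1, so l_f ∈ {3, 5}; with 0 ≤ l_f ≤ n_f−1 = 5, the allowed l_f values are {3, 5}.
For l_f = 3: m_f ∈ {m_i−1, m_i, m_i+1} ∩ [−3, 3] = {-3} → 1 state.
For l_f = 5: m_f ∈ {m_i−1, m_i, m_i+1} ∩ [−5, 5] = {-5, -4, -3} → 3 states.
Total: 4.

4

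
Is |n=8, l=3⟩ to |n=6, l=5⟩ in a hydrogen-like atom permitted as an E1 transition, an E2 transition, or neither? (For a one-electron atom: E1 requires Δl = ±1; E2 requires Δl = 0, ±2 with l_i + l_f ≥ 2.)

E2

Δl = 5 − 3 = +2; l_i + l_f = 8.
E1 (Δl = ±1): not satisfied.
E2 (Δl = 0,±2, l_i+l_f ≥ 2): satisfied.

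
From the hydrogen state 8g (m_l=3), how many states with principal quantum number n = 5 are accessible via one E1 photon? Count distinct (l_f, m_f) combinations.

2

E1 requires Δl = ±1, so l_f ∈ {3, 5}; with 0 ≤ l_f ≤ n_f−1 = 4, the allowed l_f values are {3}.
For l_f = 3: m_f ∈ {m_i−1, m_i, m_i+1} ∩ [−3, 3] = {2, 3} → 2 states.
Total: 2.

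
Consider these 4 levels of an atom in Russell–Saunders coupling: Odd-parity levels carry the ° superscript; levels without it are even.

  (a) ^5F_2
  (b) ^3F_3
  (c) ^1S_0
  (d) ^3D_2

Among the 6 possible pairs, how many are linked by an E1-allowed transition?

(a)–(b): forbidden (parity, ΔS).
(a)–(c): forbidden (parity, ΔS, ΔL, ΔJ).
(a)–(d): forbidden (parity, ΔS).
(b)–(c): forbidden (parity, ΔS, ΔL, ΔJ).
(b)–(d): forbidden (parity).
(c)–(d): forbidden (parity, ΔS, ΔL, ΔJ).
Allowed pairs: 0 of 6.

0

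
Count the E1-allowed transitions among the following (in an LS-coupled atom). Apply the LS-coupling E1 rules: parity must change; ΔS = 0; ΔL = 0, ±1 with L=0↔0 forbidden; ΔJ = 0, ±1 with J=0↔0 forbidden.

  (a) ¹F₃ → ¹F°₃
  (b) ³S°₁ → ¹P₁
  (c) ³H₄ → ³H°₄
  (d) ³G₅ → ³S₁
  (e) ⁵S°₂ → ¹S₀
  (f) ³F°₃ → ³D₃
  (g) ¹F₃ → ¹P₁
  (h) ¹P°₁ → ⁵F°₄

3

(a) allowed
(b) forbidden (ΔS fails)
(c) allowed
(d) forbidden (parity, ΔL, ΔJ fail)
(e) forbidden (ΔS, ΔL, ΔJ fail)
(f) allowed
(g) forbidden (parity, ΔL, ΔJ fail)
(h) forbidden (parity, ΔS, ΔL, ΔJ fail)
Total allowed: 3 of 8.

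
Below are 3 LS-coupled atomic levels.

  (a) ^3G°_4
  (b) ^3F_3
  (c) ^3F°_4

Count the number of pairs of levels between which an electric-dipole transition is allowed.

2

(a)–(b): allowed.
(a)–(c): forbidden (parity).
(b)–(c): allowed.
Allowed pairs: 2 of 3.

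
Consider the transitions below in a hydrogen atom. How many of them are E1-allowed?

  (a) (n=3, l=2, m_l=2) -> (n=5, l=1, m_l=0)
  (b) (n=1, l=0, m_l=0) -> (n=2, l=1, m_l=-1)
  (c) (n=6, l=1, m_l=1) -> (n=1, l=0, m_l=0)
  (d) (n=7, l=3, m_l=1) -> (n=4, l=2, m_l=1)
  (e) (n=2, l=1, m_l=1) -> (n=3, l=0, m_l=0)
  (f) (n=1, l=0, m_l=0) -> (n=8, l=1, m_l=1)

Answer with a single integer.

(a) forbidden — Δm_l = -2 (E1 requires Δm_l = 0, ±1)
(b) allowed
(c) allowed
(d) allowed
(e) allowed
(f) allowed
Total allowed: 5 of 6.

5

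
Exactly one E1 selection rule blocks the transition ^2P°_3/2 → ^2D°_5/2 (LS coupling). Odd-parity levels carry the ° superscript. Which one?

parity

Reading off the term symbols: S 1/2→1/2, L 1→2, J 3/2→5/2, parity odd→odd.
ΔL = 0, ±1 (not L=0↔0): L: 1 → 2, ΔL = +1 — ✓.
ΔS = 0: S: 1/2 → 1/2 — ✓.
ΔJ = 0, ±1 (not J=0↔0): J: 3/2 → 5/2, ΔJ = +1 — ✓.
Parity must change: odd → odd — ✗.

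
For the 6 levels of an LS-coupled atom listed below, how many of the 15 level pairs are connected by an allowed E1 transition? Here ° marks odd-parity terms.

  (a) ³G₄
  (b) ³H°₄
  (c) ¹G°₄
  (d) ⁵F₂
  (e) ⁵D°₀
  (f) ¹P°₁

1

(a)–(b): allowed.
(a)–(c): forbidden (ΔS).
(a)–(d): forbidden (parity, ΔS, ΔJ).
(a)–(e): forbidden (ΔS, ΔL, ΔJ).
(a)–(f): forbidden (ΔS, ΔL, ΔJ).
(b)–(c): forbidden (parity, ΔS).
(b)–(d): forbidden (ΔS, ΔL, ΔJ).
(b)–(e): forbidden (parity, ΔS, ΔL, ΔJ).
(b)–(f): forbidden (parity, ΔS, ΔL, ΔJ).
(c)–(d): forbidden (ΔS, ΔJ).
(c)–(e): forbidden (parity, ΔS, ΔL, ΔJ).
(c)–(f): forbidden (parity, ΔL, ΔJ).
(d)–(e): forbidden (ΔJ).
(d)–(f): forbidden (ΔS, ΔL).
(e)–(f): forbidden (parity, ΔS).
Allowed pairs: 1 of 15.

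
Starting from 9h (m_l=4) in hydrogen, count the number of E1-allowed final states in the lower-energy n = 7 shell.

E1 requires Δl = ±1, so l_f ∈ {4, 6}; with 0 ≤ l_f ≤ n_f−1 = 6, the allowed l_f values are {4, 6}.
For l_f = 4: m_f ∈ {m_i−1, m_i, m_i+1} ∩ [−4, 4] = {3, 4} → 2 states.
For l_f = 6: m_f ∈ {m_i−1, m_i, m_i+1} ∩ [−6, 6] = {3, 4, 5} → 3 states.
Total: 5.

5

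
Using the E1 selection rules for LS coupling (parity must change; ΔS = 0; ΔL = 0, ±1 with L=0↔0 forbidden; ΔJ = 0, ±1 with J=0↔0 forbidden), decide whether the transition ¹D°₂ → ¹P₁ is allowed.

Initial level: S=0, L=2, J=2, parity odd. Final level: S=0, L=1, J=1, parity even.
Parity must change: odd → even — ✓.
ΔS = 0: S: 0 → 0 — ✓.
ΔL = 0, ±1 (not L=0↔0): L: 2 → 1, ΔL = -1 — ✓.
ΔJ = 0, ±1 (not J=0↔0): J: 2 → 1, ΔJ = -1 — ✓.
All four E1 rules are satisfied.

allowed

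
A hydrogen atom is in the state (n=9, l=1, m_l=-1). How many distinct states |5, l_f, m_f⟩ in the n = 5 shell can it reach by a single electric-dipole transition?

4

E1 requires Δl = ±1, so l_f ∈ {0, 2}; with 0 ≤ l_f ≤ n_f−1 = 4, the allowed l_f values are {0, 2}.
For l_f = 0: m_f ∈ {m_i−1, m_i, m_i+1} ∩ [−0, 0] = {0} → 1 state.
For l_f = 2: m_f ∈ {m_i−1, m_i, m_i+1} ∩ [−2, 2] = {-2, -1, 0} → 3 states.
Total: 4.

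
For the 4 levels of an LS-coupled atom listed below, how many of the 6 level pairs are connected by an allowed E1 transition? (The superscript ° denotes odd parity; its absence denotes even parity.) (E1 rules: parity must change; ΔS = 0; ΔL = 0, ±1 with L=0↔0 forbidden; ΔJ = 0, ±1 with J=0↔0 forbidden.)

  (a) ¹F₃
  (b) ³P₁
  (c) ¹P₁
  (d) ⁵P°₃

(a)–(b): forbidden (parity, ΔS, ΔL, ΔJ).
(a)–(c): forbidden (parity, ΔL, ΔJ).
(a)–(d): forbidden (ΔS, ΔL).
(b)–(c): forbidden (parity, ΔS).
(b)–(d): forbidden (ΔS, ΔJ).
(c)–(d): forbidden (ΔS, ΔJ).
Allowed pairs: 0 of 6.

0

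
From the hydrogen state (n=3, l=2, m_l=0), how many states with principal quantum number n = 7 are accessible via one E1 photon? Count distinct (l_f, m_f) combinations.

6

E1 requires Δl = ±1, so l_f ∈ {1, 3}; with 0 ≤ l_f ≤ n_f−1 = 6, the allowed l_f values are {1, 3}.
For l_f = 1: m_f ∈ {m_i−1, m_i, m_i+1} ∩ [−1, 1] = {-1, 0, 1} → 3 states.
For l_f = 3: m_f ∈ {m_i−1, m_i, m_i+1} ∩ [−3, 3] = {-1, 0, 1} → 3 states.
Total: 6.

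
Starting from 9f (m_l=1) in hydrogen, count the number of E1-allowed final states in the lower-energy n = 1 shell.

0

E1 requires l_f ∈ {2, 4}, but neither lies in [0, 0], so no final state is reachable.
Total: 0.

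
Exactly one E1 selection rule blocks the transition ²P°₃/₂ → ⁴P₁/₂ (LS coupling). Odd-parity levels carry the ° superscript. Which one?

the ΔS = 0 rule

Reading off the term symbols: S 1/2→3/2, L 1→1, J 3/2→1/2, parity odd→even.
Parity must change: odd → even — passes.
ΔS = 0: S: 1/2 → 3/2 — fails.
ΔL = 0, ±1 (not L=0↔0): L: 1 → 1, ΔL = +0 — passes.
ΔJ = 0, ±1 (not J=0↔0): J: 3/2 → 1/2, ΔJ = -1 — passes.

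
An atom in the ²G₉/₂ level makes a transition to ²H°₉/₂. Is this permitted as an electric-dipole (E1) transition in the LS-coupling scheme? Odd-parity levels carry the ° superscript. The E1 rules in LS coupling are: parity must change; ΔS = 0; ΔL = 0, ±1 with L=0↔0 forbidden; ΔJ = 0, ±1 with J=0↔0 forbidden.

allowed

ΔL = 0, ±1 (not L=0↔0): L: 4 → 5, ΔL = +1 — ok.
Parity must change: even → odd — ok.
ΔJ = 0, ±1 (not J=0↔0): J: 9/2 → 9/2, ΔJ = +0 — ok.
ΔS = 0: S: 1/2 → 1/2 — ok.
All four E1 rules are satisfied.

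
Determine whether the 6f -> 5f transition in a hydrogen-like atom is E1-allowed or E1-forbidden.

forbidden

Initial l = 3, final l = 3, so Δl = +0. E1 requires Δl = ±1: fails.
The transition is electric-dipole forbidden.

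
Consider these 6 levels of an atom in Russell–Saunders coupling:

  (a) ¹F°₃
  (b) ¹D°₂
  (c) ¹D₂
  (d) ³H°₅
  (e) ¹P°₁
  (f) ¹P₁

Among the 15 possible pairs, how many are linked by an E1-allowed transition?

(a)–(b): forbidden (parity).
(a)–(c): allowed.
(a)–(d): forbidden (parity, ΔS, ΔL, ΔJ).
(a)–(e): forbidden (parity, ΔL, ΔJ).
(a)–(f): forbidden (ΔL, ΔJ).
(b)–(c): allowed.
(b)–(d): forbidden (parity, ΔS, ΔL, ΔJ).
(b)–(e): forbidden (parity).
(b)–(f): allowed.
(c)–(d): forbidden (ΔS, ΔL, ΔJ).
(c)–(e): allowed.
(c)–(f): forbidden (parity).
(d)–(e): forbidden (parity, ΔS, ΔL, ΔJ).
(d)–(f): forbidden (ΔS, ΔL, ΔJ).
(e)–(f): allowed.
Allowed pairs: 5 of 15.

5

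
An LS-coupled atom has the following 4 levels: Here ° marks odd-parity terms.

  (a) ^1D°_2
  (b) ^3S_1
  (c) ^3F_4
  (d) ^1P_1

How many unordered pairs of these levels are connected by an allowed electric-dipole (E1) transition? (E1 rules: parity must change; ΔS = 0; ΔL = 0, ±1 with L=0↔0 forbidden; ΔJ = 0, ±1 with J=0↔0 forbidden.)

(a)–(b): forbidden (ΔS, ΔL).
(a)–(c): forbidden (ΔS, ΔJ).
(a)–(d): allowed.
(b)–(c): forbidden (parity, ΔL, ΔJ).
(b)–(d): forbidden (parity, ΔS).
(c)–(d): forbidden (parity, ΔS, ΔL, ΔJ).
Allowed pairs: 1 of 6.

1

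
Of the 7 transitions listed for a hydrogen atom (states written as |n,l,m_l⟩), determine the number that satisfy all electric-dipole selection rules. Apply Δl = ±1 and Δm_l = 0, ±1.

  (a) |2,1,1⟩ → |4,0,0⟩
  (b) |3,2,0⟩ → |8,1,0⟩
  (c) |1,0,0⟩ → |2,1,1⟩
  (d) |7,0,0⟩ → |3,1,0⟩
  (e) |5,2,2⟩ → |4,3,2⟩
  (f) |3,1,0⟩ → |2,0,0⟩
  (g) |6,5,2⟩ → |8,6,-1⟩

(a) allowed
(b) allowed
(c) allowed
(d) allowed
(e) allowed
(f) allowed
(g) forbidden — Δm_l = -3 (E1 requires Δm_l = 0, ±1)
Total allowed: 6 of 7.

6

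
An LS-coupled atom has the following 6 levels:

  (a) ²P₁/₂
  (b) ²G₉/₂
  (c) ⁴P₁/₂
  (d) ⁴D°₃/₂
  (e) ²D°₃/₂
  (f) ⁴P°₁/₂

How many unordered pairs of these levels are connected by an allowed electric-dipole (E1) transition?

(a)–(b): forbidden (parity, ΔL, ΔJ).
(a)–(c): forbidden (parity, ΔS).
(a)–(d): forbidden (ΔS).
(a)–(e): allowed.
(a)–(f): forbidden (ΔS).
(b)–(c): forbidden (parity, ΔS, ΔL, ΔJ).
(b)–(d): forbidden (ΔS, ΔL, ΔJ).
(b)–(e): forbidden (ΔL, ΔJ).
(b)–(f): forbidden (ΔS, ΔL, ΔJ).
(c)–(d): allowed.
(c)–(e): forbidden (ΔS).
(c)–(f): allowed.
(d)–(e): forbidden (parity, ΔS).
(d)–(f): forbidden (parity).
(e)–(f): forbidden (parity, ΔS).
Allowed pairs: 3 of 15.

3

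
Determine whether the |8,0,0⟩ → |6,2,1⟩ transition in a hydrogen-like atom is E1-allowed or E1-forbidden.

Δl = 2 − 0 = +2; the E1 rule Δl = ±1 is fails.
m_l: 0 → 1 (Δm_l = +1). |Δm_l| ≤ 1 ok.
The transition is electric-dipole forbidden.

forbidden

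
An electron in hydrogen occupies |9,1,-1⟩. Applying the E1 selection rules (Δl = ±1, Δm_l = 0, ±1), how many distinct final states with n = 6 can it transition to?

4

E1 requires Δl = ±1, so l_f ∈ {0, 2}; with 0 ≤ l_f ≤ n_f−1 = 5, the allowed l_f values are {0, 2}.
For l_f = 0: m_f ∈ {m_i−1, m_i, m_i+1} ∩ [−0, 0] = {0} → 1 state.
For l_f = 2: m_f ∈ {m_i−1, m_i, m_i+1} ∩ [−2, 2] = {-2, -1, 0} → 3 states.
Total: 4.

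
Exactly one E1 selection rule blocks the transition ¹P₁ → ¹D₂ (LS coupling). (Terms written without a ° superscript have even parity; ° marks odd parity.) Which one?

Parity must change: even → even — fails.
ΔS = 0: S: 0 → 0 — ok.
ΔJ = 0, ±1 (not J=0↔0): J: 1 → 2, ΔJ = +1 — ok.
ΔL = 0, ±1 (not L=0↔0): L: 1 → 2, ΔL = +1 — ok.

parity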